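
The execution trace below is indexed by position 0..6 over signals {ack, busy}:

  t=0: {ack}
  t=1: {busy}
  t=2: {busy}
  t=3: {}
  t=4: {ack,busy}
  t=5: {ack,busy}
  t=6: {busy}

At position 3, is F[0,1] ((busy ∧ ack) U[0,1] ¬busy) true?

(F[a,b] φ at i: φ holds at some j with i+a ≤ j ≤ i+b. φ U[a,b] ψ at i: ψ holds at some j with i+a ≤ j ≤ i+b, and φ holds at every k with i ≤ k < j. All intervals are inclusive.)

Check ((busy ∧ ack) U[0,1] ¬busy) at each j in [3,4]:
  j=3: holds
  j=4: fails
Found at j=3 → formula holds.

Yes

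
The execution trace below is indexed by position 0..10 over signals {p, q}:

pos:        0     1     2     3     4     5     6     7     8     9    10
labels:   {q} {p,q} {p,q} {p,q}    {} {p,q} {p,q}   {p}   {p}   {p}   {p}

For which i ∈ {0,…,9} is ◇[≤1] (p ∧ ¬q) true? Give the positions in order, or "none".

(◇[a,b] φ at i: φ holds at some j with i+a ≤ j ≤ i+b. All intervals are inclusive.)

6, 7, 8, 9

Evaluate at each i in [0,9]:
  i=0: ✗ (none in [0,1])
  i=1: ✗ (none in [1,2])
  i=2: ✗ (none in [2,3])
  i=3: ✗ (none in [3,4])
  i=4: ✗ (none in [4,5])
  i=5: ✗ (none in [5,6])
  i=6: ✓ (witness j=7)
  i=7: ✓ (witness j=7)
  i=8: ✓ (witness j=8)
  i=9: ✓ (witness j=9)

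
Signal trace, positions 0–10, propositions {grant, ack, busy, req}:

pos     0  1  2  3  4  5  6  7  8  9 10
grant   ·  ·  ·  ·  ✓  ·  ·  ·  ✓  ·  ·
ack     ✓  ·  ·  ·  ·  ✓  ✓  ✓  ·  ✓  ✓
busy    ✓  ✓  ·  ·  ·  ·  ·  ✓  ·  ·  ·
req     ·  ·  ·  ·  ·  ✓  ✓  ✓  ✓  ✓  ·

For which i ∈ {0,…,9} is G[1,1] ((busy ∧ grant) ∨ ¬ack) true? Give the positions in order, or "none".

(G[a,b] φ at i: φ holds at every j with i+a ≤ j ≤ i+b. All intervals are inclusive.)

Evaluate at each i in [0,9]:
  i=0: ✓ (all of [1,1])
  i=1: ✓ (all of [2,2])
  i=2: ✓ (all of [3,3])
  i=3: ✓ (all of [4,4])
  i=4: ✗ (fails at j=5)
  i=5: ✗ (fails at j=6)
  i=6: ✗ (fails at j=7)
  i=7: ✓ (all of [8,8])
  i=8: ✗ (fails at j=9)
  i=9: ✗ (fails at j=10)

0, 1, 2, 3, 7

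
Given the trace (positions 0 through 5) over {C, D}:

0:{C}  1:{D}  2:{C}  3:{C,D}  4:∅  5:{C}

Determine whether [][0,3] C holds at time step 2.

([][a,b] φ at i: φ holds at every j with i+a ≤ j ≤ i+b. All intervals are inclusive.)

Check C at every j in [2,5]:
  j=2: true
  j=3: true
  j=4: false
  j=5: true
Fails at j=4 → formula fails.

False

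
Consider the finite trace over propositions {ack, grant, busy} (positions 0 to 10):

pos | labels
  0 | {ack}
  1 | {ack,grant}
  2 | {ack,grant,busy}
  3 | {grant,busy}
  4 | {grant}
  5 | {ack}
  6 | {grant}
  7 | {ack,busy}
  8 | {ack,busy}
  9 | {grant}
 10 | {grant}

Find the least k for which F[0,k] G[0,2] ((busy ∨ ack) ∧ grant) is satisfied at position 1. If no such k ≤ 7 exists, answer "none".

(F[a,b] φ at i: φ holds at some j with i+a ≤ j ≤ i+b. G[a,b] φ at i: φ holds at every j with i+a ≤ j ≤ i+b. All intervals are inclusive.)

Scan j = 1,2,… for G[0,2] ((busy ∨ ack) ∧ grant):
  j=1: holds
First hit at j=1, so smallest k = 1-1 = 0.

0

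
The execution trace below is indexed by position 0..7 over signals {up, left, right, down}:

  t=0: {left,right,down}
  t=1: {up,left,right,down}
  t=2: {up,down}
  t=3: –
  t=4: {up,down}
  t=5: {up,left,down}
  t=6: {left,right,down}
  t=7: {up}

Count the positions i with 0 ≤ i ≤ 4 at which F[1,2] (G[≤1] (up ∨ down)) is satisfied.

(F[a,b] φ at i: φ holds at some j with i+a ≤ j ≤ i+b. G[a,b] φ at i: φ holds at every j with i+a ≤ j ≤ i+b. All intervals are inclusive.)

Evaluate at each i in [0,4]:
  i=0: ✓ (witness j=1)
  i=1: ✗ (none in [2,3])
  i=2: ✓ (witness j=4)
  i=3: ✓ (witness j=4)
  i=4: ✓ (witness j=5)
Positions where it holds: {0, 2, 3, 4} → 4.

4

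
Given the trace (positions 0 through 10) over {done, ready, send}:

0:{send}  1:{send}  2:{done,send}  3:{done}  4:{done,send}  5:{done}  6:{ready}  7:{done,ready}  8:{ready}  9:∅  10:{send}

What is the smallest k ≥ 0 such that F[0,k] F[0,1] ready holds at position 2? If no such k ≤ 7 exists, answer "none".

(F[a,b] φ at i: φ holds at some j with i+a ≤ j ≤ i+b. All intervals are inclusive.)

Scan j = 2,3,… for F[0,1] ready:
  j=2: fails
  j=3: fails
  j=4: fails
  j=5: holds
First hit at j=5, so smallest k = 5-2 = 3.

3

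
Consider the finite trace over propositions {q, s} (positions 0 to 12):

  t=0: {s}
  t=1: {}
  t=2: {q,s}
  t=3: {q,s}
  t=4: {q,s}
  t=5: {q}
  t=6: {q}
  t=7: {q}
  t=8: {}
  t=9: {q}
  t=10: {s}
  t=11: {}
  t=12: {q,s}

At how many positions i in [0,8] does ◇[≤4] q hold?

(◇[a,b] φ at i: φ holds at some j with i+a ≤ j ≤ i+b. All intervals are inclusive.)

9

Evaluate at each i in [0,8]:
  i=0: ✓ (witness j=2)
  i=1: ✓ (witness j=2)
  i=2: ✓ (witness j=2)
  i=3: ✓ (witness j=3)
  i=4: ✓ (witness j=4)
  i=5: ✓ (witness j=5)
  i=6: ✓ (witness j=6)
  i=7: ✓ (witness j=7)
  i=8: ✓ (witness j=9)
Positions where it holds: {0, 1, 2, 3, 4, 5, 6, 7, 8} → 9.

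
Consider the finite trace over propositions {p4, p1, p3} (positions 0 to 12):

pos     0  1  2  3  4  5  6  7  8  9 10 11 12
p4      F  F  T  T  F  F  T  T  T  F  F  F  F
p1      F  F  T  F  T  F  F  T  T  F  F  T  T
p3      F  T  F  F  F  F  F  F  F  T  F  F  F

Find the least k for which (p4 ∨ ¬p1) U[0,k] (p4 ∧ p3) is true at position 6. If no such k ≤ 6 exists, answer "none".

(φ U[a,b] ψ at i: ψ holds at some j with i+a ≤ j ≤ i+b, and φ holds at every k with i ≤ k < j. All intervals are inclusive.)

none

Need earliest j ≥ 6 with (p4 ∧ p3), and (p4 ∨ ¬p1) at every k in [6,j-1].
  j=6: rhs fails.
  j=7: rhs fails.
  j=8: rhs fails.
  j=9: rhs fails.
  j=10: rhs fails.
  j=11: rhs fails.
  j=12: rhs fails.
No witness within the range → none.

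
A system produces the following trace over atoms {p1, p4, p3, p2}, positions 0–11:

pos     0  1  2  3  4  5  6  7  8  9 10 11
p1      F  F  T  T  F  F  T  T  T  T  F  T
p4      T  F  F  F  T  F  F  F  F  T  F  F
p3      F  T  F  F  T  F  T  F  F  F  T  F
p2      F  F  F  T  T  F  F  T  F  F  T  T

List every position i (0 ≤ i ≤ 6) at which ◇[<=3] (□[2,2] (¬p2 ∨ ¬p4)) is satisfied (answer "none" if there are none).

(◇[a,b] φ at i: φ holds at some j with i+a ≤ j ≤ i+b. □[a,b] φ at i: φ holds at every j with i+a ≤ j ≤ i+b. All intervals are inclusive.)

0, 1, 2, 3, 4, 5, 6

Evaluate at each i in [0,6]:
  i=0: ✓ (witness j=0)
  i=1: ✓ (witness j=1)
  i=2: ✓ (witness j=3)
  i=3: ✓ (witness j=3)
  i=4: ✓ (witness j=4)
  i=5: ✓ (witness j=5)
  i=6: ✓ (witness j=6)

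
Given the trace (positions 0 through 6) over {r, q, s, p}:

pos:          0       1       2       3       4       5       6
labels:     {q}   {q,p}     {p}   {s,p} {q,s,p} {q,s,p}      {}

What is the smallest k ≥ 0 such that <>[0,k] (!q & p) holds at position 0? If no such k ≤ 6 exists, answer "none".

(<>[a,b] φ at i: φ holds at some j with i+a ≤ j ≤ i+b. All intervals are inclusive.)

2

Scan j = 0,1,… for (!q & p):
  j=0: fails
  j=1: fails
  j=2: holds
First hit at j=2, so smallest k = 2-0 = 2.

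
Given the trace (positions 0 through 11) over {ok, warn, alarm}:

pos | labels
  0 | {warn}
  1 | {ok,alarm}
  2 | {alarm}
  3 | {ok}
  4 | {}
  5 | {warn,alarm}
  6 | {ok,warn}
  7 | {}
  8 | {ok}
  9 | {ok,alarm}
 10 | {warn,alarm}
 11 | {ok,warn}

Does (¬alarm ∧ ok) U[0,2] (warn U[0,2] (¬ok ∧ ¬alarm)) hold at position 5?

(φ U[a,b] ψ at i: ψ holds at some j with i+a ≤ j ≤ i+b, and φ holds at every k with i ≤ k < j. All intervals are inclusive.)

Need some j in [5,7] with (warn U[0,2] (¬ok ∧ ¬alarm)), and (¬alarm ∧ ok) at every k in [5,j-1].
  j=5: (warn U[0,2] (¬ok ∧ ¬alarm)) holds; no prefix to check → satisfied.

Yes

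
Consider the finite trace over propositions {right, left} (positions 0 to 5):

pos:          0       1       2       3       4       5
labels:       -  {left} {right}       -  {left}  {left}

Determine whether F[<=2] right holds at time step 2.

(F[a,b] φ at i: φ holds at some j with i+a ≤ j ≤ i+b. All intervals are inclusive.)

Check right at each j in [2,4]:
  j=2: true
  j=3: false
  j=4: false
Found at j=2 → formula holds.

True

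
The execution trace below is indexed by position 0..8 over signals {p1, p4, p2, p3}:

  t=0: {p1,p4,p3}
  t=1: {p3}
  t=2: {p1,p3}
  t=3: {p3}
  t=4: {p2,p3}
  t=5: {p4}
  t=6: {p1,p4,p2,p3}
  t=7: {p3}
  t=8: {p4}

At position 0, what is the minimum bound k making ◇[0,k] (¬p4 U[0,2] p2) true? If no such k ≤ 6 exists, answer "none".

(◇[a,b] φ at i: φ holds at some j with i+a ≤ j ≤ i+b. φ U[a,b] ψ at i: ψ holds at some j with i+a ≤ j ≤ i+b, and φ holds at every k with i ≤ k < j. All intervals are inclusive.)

2

Scan j = 0,1,… for (¬p4 U[0,2] p2):
  j=0: fails
  j=1: fails
  j=2: holds
First hit at j=2, so smallest k = 2-0 = 2.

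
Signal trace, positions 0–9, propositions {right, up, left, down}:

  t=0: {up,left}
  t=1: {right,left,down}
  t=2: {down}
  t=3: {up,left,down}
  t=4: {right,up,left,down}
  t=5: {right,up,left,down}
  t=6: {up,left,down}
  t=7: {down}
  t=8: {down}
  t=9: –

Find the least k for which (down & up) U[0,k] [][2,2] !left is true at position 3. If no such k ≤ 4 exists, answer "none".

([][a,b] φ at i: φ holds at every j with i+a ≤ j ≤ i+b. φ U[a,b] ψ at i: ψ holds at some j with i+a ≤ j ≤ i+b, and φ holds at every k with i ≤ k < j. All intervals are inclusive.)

Need earliest j ≥ 3 with [][2,2] !left, and (down & up) at every k in [3,j-1].
  j=3: rhs fails.
  j=4: rhs fails.
  j=5: rhs holds; lhs holds on [3,4]. k = 2.

2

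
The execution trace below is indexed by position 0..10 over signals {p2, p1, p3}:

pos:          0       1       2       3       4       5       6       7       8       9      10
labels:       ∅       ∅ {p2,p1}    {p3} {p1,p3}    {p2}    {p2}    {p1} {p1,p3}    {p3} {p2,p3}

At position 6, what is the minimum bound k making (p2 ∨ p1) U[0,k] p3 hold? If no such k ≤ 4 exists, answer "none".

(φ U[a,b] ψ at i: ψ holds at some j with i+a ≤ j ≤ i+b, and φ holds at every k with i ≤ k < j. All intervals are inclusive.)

Need earliest j ≥ 6 with p3, and (p2 ∨ p1) at every k in [6,j-1].
  j=6: rhs fails.
  j=7: rhs fails.
  j=8: rhs holds; lhs holds on [6,7]. k = 2.

2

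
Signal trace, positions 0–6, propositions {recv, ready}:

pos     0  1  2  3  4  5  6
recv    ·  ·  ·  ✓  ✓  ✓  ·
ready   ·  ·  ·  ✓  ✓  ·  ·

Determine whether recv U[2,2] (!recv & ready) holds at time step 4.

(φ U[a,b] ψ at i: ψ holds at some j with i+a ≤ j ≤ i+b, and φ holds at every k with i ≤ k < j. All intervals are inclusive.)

Need some j in [6,6] with (!recv & ready), and recv at every k in [4,j-1].
  j=6: (!recv & ready) false.
No j in the window works → until fails.

False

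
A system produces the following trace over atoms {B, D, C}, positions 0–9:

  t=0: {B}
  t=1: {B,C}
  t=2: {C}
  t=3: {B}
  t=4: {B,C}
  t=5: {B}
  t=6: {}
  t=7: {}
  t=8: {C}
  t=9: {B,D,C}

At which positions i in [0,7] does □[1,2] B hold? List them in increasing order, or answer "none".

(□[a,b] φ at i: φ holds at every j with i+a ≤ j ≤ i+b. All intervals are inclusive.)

2, 3

Evaluate at each i in [0,7]:
  i=0: ✗ (fails at j=2)
  i=1: ✗ (fails at j=2)
  i=2: ✓ (all of [3,4])
  i=3: ✓ (all of [4,5])
  i=4: ✗ (fails at j=6)
  i=5: ✗ (fails at j=6)
  i=6: ✗ (fails at j=7)
  i=7: ✗ (fails at j=8)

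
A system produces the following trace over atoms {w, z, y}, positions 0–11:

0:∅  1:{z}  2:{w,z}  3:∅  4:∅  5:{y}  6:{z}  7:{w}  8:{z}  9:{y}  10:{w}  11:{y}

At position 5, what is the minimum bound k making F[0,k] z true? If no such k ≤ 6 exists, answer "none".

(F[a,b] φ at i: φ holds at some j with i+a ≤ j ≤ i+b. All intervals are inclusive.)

Scan j = 5,6,… for z:
  j=5: fails
  j=6: holds
First hit at j=6, so smallest k = 6-5 = 1.

1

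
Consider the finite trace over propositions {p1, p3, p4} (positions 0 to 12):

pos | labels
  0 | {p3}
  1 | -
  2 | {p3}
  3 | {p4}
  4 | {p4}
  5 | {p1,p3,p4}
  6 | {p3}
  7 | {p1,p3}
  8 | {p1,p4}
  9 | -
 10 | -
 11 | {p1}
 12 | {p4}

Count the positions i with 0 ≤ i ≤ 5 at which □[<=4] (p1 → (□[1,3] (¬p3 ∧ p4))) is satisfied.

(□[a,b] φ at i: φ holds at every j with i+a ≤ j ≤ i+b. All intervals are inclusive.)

Evaluate at each i in [0,5]:
  i=0: ✓ (all of [0,4])
  i=1: ✗ (fails at j=5)
  i=2: ✗ (fails at j=5)
  i=3: ✗ (fails at j=5)
  i=4: ✗ (fails at j=5)
  i=5: ✗ (fails at j=5)
Positions where it holds: {0} → 1.

1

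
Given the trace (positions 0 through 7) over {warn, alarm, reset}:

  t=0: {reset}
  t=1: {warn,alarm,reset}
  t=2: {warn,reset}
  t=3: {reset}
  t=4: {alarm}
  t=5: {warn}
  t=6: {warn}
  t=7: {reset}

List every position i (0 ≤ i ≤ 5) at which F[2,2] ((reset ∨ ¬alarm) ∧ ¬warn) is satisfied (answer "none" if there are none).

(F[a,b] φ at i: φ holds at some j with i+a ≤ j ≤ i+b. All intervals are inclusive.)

1, 5

Evaluate at each i in [0,5]:
  i=0: ✗ (none in [2,2])
  i=1: ✓ (witness j=3)
  i=2: ✗ (none in [4,4])
  i=3: ✗ (none in [5,5])
  i=4: ✗ (none in [6,6])
  i=5: ✓ (witness j=7)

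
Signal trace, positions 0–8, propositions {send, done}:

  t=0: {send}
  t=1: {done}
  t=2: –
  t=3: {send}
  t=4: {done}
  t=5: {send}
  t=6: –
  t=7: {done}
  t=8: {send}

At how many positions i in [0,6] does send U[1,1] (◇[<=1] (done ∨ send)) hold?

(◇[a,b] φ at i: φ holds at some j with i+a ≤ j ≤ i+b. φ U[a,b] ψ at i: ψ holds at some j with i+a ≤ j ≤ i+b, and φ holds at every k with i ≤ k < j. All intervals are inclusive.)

3

Evaluate at each i in [0,6]:
  i=0: ✓ (rhs at j=1; lhs holds on [0,0])
  i=1: ✗ (lhs fails at k=1 before rhs at j=2)
  i=2: ✗ (lhs fails at k=2 before rhs at j=3)
  i=3: ✓ (rhs at j=4; lhs holds on [3,3])
  i=4: ✗ (lhs fails at k=4 before rhs at j=5)
  i=5: ✓ (rhs at j=6; lhs holds on [5,5])
  i=6: ✗ (lhs fails at k=6 before rhs at j=7)
Positions where it holds: {0, 3, 5} → 3.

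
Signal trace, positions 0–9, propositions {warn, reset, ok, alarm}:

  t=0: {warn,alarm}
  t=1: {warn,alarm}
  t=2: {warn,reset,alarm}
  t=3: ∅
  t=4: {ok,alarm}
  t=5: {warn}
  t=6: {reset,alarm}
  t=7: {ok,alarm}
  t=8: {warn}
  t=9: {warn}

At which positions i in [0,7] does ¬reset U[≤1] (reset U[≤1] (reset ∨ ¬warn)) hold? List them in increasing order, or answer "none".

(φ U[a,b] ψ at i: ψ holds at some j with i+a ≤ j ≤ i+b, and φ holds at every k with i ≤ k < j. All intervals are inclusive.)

Evaluate at each i in [0,7]:
  i=0: ✗ (no rhs in [0,1])
  i=1: ✓ (rhs at j=2; lhs holds on [1,1])
  i=2: ✓ (rhs at j=2)
  i=3: ✓ (rhs at j=3)
  i=4: ✓ (rhs at j=4)
  i=5: ✓ (rhs at j=6; lhs holds on [5,5])
  i=6: ✓ (rhs at j=6)
  i=7: ✓ (rhs at j=7)

1, 2, 3, 4, 5, 6, 7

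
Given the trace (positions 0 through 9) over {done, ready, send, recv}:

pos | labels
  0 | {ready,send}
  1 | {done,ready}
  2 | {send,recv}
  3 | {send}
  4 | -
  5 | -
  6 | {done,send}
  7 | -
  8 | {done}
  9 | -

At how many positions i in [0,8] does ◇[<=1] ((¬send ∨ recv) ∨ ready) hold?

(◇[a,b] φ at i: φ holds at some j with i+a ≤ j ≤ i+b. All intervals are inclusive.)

Evaluate at each i in [0,8]:
  i=0: ✓ (witness j=0)
  i=1: ✓ (witness j=1)
  i=2: ✓ (witness j=2)
  i=3: ✓ (witness j=4)
  i=4: ✓ (witness j=4)
  i=5: ✓ (witness j=5)
  i=6: ✓ (witness j=7)
  i=7: ✓ (witness j=7)
  i=8: ✓ (witness j=8)
Positions where it holds: {0, 1, 2, 3, 4, 5, 6, 7, 8} → 9.

9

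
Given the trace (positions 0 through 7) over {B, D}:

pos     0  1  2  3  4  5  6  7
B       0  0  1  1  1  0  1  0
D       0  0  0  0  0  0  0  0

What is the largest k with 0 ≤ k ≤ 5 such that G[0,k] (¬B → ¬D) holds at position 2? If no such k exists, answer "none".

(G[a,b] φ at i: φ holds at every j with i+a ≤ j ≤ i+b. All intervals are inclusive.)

(¬B → ¬D) must hold from j=2 onward; find where it first fails.
  j=2: holds
  j=3: holds
  j=4: holds
  j=5: holds
  j=6: holds
  j=7: holds
Holds through j=7; largest k = 5.

5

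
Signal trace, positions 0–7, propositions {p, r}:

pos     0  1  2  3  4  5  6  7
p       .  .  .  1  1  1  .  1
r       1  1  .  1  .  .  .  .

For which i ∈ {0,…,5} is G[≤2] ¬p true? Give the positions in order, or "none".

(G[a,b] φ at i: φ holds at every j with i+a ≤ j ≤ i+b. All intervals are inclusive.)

Evaluate at each i in [0,5]:
  i=0: ✓ (all of [0,2])
  i=1: ✗ (fails at j=3)
  i=2: ✗ (fails at j=3)
  i=3: ✗ (fails at j=3)
  i=4: ✗ (fails at j=4)
  i=5: ✗ (fails at j=5)

0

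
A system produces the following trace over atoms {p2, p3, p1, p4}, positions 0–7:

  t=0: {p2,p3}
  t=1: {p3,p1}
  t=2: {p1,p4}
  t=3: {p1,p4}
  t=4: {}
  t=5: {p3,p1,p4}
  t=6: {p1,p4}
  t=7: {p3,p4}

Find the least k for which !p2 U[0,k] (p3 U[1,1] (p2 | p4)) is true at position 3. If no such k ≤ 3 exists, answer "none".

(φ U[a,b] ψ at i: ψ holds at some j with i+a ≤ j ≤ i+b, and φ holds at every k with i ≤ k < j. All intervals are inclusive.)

2

Need earliest j ≥ 3 with (p3 U[1,1] (p2 | p4)), and !p2 at every k in [3,j-1].
  j=3: rhs fails.
  j=4: rhs fails.
  j=5: rhs holds; lhs holds on [3,4]. k = 2.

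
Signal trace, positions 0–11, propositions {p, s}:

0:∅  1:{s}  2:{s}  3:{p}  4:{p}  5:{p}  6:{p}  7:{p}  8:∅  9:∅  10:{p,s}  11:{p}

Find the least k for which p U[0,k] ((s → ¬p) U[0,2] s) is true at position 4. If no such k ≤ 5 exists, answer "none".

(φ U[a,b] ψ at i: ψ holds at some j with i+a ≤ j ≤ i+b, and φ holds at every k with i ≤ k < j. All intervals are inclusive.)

Need earliest j ≥ 4 with ((s → ¬p) U[0,2] s), and p at every k in [4,j-1].
  j=4: rhs fails.
  j=5: rhs fails.
  j=6: rhs fails.
  j=7: rhs fails.
  j=8: rhs holds; lhs holds on [4,7]. k = 4.

4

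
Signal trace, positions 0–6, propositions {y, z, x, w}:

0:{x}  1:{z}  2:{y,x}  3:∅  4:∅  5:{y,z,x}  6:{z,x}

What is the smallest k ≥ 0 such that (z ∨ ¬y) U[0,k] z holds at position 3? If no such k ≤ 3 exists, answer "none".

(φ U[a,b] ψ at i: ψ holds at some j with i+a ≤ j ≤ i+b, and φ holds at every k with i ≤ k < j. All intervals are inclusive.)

Need earliest j ≥ 3 with z, and (z ∨ ¬y) at every k in [3,j-1].
  j=3: rhs fails.
  j=4: rhs fails.
  j=5: rhs holds; lhs holds on [3,4]. k = 2.

2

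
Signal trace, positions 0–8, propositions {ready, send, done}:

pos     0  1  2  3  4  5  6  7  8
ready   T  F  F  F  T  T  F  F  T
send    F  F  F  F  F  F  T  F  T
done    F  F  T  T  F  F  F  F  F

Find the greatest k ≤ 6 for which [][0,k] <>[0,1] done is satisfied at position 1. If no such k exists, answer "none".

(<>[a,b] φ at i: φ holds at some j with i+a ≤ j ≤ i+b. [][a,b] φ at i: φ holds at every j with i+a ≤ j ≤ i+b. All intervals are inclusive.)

2

<>[0,1] done must hold from j=1 onward; find where it first fails.
  j=1: holds
  j=2: holds
  j=3: holds
  j=4: fails
Holds on [1,3], so largest k = 2.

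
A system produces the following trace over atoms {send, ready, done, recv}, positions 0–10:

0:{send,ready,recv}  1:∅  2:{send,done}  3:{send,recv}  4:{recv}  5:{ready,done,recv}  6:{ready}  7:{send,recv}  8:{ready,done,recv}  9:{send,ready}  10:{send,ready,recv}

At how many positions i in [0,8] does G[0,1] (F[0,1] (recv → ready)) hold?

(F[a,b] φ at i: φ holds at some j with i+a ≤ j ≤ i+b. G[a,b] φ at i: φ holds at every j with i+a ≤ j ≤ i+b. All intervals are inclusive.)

7

Evaluate at each i in [0,8]:
  i=0: ✓ (all of [0,1])
  i=1: ✓ (all of [1,2])
  i=2: ✗ (fails at j=3)
  i=3: ✗ (fails at j=3)
  i=4: ✓ (all of [4,5])
  i=5: ✓ (all of [5,6])
  i=6: ✓ (all of [6,7])
  i=7: ✓ (all of [7,8])
  i=8: ✓ (all of [8,9])
Positions where it holds: {0, 1, 4, 5, 6, 7, 8} → 7.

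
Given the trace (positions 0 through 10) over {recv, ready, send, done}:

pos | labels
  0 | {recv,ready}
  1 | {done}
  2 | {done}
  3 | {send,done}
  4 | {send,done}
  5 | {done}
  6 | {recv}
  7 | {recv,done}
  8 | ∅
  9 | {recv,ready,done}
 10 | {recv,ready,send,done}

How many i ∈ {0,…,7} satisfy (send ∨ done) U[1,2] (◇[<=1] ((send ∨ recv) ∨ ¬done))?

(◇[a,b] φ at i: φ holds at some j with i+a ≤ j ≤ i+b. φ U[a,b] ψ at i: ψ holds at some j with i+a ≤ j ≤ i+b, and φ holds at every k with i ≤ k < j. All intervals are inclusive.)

Evaluate at each i in [0,7]:
  i=0: ✗ (lhs fails at k=0 before rhs at j=2)
  i=1: ✓ (rhs at j=2; lhs holds on [1,1])
  i=2: ✓ (rhs at j=3; lhs holds on [2,2])
  i=3: ✓ (rhs at j=4; lhs holds on [3,3])
  i=4: ✓ (rhs at j=5; lhs holds on [4,4])
  i=5: ✓ (rhs at j=6; lhs holds on [5,5])
  i=6: ✗ (lhs fails at k=6 before rhs at j=7)
  i=7: ✓ (rhs at j=8; lhs holds on [7,7])
Positions where it holds: {1, 2, 3, 4, 5, 7} → 6.

6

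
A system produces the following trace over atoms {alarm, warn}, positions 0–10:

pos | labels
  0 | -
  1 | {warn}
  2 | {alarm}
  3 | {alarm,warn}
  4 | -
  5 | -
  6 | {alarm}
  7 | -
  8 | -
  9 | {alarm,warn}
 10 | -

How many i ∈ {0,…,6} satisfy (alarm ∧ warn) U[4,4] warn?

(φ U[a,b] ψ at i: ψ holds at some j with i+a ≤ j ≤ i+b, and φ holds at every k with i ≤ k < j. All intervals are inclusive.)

Evaluate at each i in [0,6]:
  i=0: ✗ (no rhs in [4,4])
  i=1: ✗ (no rhs in [5,5])
  i=2: ✗ (no rhs in [6,6])
  i=3: ✗ (no rhs in [7,7])
  i=4: ✗ (no rhs in [8,8])
  i=5: ✗ (lhs fails at k=5 before rhs at j=9)
  i=6: ✗ (no rhs in [10,10])
Positions where it holds: {} → 0.

0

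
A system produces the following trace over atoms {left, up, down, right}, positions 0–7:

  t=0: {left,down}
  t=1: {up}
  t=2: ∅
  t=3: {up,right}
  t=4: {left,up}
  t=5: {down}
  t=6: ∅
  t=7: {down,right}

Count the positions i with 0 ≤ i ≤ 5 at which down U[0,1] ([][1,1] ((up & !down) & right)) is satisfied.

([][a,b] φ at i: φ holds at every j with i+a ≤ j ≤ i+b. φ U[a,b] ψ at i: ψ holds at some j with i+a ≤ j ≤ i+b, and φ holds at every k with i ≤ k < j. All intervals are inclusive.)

Evaluate at each i in [0,5]:
  i=0: ✗ (no rhs in [0,1])
  i=1: ✗ (lhs fails at k=1 before rhs at j=2)
  i=2: ✓ (rhs at j=2)
  i=3: ✗ (no rhs in [3,4])
  i=4: ✗ (no rhs in [4,5])
  i=5: ✗ (no rhs in [5,6])
Positions where it holds: {2} → 1.

1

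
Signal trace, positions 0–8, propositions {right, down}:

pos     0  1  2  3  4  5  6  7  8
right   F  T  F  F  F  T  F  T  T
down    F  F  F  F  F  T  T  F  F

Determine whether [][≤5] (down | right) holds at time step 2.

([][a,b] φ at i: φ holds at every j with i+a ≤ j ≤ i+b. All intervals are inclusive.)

Check (down | right) at every j in [2,7]:
  j=2: false
  j=3: false
  j=4: false
  j=5: true
  j=6: true
  j=7: true
Fails at j=2 → formula fails.

No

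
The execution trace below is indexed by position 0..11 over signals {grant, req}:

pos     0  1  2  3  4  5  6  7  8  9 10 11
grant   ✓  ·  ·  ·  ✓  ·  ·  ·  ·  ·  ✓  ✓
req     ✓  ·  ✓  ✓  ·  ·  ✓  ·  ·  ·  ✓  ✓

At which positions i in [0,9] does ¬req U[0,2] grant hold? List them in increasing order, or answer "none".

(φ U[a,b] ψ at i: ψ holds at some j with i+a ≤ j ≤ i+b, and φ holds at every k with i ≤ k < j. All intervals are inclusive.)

0, 4, 8, 9

Evaluate at each i in [0,9]:
  i=0: ✓ (rhs at j=0)
  i=1: ✗ (no rhs in [1,3])
  i=2: ✗ (lhs fails at k=2 before rhs at j=4)
  i=3: ✗ (lhs fails at k=3 before rhs at j=4)
  i=4: ✓ (rhs at j=4)
  i=5: ✗ (no rhs in [5,7])
  i=6: ✗ (no rhs in [6,8])
  i=7: ✗ (no rhs in [7,9])
  i=8: ✓ (rhs at j=10; lhs holds on [8,9])
  i=9: ✓ (rhs at j=10; lhs holds on [9,9])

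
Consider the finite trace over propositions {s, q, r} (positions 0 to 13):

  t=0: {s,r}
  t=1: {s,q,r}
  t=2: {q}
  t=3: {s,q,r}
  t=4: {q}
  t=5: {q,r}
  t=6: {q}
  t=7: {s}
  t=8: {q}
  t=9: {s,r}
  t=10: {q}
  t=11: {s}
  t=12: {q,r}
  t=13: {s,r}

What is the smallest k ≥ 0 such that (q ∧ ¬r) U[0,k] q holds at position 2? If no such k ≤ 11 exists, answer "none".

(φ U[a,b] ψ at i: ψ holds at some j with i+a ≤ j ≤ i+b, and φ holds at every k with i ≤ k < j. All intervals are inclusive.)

0

Need earliest j ≥ 2 with q, and (q ∧ ¬r) at every k in [2,j-1].
  j=2: rhs holds (empty prefix). k = 0.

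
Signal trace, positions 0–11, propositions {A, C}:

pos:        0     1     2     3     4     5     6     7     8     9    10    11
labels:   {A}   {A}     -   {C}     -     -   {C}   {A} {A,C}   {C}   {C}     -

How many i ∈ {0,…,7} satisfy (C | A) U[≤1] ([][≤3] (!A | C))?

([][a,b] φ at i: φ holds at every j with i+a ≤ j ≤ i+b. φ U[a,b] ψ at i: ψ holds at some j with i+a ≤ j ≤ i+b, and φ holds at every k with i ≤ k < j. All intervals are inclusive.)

4

Evaluate at each i in [0,7]:
  i=0: ✗ (no rhs in [0,1])
  i=1: ✓ (rhs at j=2; lhs holds on [1,1])
  i=2: ✓ (rhs at j=2)
  i=3: ✓ (rhs at j=3)
  i=4: ✗ (no rhs in [4,5])
  i=5: ✗ (no rhs in [5,6])
  i=6: ✗ (no rhs in [6,7])
  i=7: ✓ (rhs at j=8; lhs holds on [7,7])
Positions where it holds: {1, 2, 3, 7} → 4.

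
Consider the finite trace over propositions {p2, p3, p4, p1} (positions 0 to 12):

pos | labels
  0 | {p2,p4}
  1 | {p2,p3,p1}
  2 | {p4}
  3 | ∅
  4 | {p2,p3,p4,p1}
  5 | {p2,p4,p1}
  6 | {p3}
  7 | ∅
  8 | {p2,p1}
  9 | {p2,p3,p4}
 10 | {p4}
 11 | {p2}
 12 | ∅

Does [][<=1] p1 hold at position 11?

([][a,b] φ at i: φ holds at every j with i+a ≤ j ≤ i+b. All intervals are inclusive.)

False

Check p1 at every j in [11,12]:
  j=11: false
  j=12: false
Fails at j=11 → formula fails.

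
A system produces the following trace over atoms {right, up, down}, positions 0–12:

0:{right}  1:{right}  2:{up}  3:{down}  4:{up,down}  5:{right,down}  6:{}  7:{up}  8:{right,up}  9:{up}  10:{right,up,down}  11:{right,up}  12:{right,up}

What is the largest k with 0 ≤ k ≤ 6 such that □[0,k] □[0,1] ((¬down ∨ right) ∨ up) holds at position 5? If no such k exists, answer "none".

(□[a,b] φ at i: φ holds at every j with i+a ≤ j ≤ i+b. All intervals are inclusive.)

6

□[0,1] ((¬down ∨ right) ∨ up) must hold from j=5 onward; find where it first fails.
  j=5: holds
  j=6: holds
  j=7: holds
  j=8: holds
  j=9: holds
  j=10: holds
  j=11: holds
Holds through j=11; largest k = 6.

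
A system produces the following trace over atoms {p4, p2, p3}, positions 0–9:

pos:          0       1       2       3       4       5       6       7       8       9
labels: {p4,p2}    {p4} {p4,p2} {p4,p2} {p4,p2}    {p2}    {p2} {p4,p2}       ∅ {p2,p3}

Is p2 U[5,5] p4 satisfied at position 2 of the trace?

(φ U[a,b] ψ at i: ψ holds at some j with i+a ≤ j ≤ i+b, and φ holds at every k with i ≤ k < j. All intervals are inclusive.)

True

Need some j in [7,7] with p4, and p2 at every k in [2,j-1].
  j=7: p4 holds; p2 holds at every k in [2,6] → satisfied.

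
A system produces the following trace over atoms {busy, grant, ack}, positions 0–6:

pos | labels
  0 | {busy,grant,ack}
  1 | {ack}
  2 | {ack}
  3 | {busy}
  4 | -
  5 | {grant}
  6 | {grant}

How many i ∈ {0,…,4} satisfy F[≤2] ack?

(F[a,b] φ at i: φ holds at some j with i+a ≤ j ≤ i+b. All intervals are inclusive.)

3

Evaluate at each i in [0,4]:
  i=0: ✓ (witness j=0)
  i=1: ✓ (witness j=1)
  i=2: ✓ (witness j=2)
  i=3: ✗ (none in [3,5])
  i=4: ✗ (none in [4,6])
Positions where it holds: {0, 1, 2} → 3.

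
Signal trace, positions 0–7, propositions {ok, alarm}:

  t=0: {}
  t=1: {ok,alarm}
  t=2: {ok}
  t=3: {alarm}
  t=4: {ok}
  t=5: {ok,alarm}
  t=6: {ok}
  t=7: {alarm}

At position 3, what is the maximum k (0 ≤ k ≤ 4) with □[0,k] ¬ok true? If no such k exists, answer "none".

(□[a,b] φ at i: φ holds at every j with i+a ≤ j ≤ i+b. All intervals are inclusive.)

¬ok must hold from j=3 onward; find where it first fails.
  j=3: holds
  j=4: fails
Holds on [3,3], so largest k = 0.

0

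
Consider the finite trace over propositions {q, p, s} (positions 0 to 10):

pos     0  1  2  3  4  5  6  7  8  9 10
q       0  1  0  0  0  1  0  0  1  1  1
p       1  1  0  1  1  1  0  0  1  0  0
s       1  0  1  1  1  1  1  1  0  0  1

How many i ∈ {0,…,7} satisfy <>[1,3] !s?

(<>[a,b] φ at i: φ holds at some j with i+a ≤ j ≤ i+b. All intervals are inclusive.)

4

Evaluate at each i in [0,7]:
  i=0: ✓ (witness j=1)
  i=1: ✗ (none in [2,4])
  i=2: ✗ (none in [3,5])
  i=3: ✗ (none in [4,6])
  i=4: ✗ (none in [5,7])
  i=5: ✓ (witness j=8)
  i=6: ✓ (witness j=8)
  i=7: ✓ (witness j=8)
Positions where it holds: {0, 5, 6, 7} → 4.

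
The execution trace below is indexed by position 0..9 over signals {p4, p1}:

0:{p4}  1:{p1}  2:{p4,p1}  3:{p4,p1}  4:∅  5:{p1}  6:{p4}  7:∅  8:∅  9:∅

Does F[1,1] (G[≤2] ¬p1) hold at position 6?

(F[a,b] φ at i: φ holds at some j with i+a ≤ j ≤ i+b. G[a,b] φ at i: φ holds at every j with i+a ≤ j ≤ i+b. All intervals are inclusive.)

True

Check G[≤2] ¬p1 at each j in [7,7]:
  j=7: holds on [7,9]
Found at j=7 → formula holds.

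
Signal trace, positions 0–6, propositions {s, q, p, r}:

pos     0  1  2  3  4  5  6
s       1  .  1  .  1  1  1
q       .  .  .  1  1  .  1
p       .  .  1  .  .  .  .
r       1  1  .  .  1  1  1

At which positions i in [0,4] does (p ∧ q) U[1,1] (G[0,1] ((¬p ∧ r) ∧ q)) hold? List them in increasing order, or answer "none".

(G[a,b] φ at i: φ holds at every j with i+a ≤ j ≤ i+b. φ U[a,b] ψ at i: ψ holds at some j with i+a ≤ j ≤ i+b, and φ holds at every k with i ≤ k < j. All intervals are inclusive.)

none

Evaluate at each i in [0,4]:
  i=0: ✗ (no rhs in [1,1])
  i=1: ✗ (no rhs in [2,2])
  i=2: ✗ (no rhs in [3,3])
  i=3: ✗ (no rhs in [4,4])
  i=4: ✗ (no rhs in [5,5])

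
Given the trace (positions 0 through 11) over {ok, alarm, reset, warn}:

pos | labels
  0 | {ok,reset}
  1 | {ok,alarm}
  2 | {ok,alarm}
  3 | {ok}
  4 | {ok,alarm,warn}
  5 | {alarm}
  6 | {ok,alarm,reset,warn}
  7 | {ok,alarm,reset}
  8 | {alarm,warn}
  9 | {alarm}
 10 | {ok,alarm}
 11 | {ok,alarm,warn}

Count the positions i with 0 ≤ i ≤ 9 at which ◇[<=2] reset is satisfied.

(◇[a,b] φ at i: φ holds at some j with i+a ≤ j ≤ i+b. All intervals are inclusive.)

Evaluate at each i in [0,9]:
  i=0: ✓ (witness j=0)
  i=1: ✗ (none in [1,3])
  i=2: ✗ (none in [2,4])
  i=3: ✗ (none in [3,5])
  i=4: ✓ (witness j=6)
  i=5: ✓ (witness j=6)
  i=6: ✓ (witness j=6)
  i=7: ✓ (witness j=7)
  i=8: ✗ (none in [8,10])
  i=9: ✗ (none in [9,11])
Positions where it holds: {0, 4, 5, 6, 7} → 5.

5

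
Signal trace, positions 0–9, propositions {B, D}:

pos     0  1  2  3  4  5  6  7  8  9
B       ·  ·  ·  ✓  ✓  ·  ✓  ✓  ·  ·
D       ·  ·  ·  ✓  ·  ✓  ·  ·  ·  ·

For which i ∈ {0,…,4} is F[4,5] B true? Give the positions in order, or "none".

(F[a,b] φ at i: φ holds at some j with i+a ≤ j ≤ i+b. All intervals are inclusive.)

Evaluate at each i in [0,4]:
  i=0: ✓ (witness j=4)
  i=1: ✓ (witness j=6)
  i=2: ✓ (witness j=6)
  i=3: ✓ (witness j=7)
  i=4: ✗ (none in [8,9])

0, 1, 2, 3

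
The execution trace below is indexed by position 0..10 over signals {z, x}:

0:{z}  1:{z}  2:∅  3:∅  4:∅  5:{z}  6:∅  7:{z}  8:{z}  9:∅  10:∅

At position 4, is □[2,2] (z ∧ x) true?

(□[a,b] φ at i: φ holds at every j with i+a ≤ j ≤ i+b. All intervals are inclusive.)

Check (z ∧ x) at every j in [6,6]:
  j=6: false
Fails at j=6 → formula fails.

False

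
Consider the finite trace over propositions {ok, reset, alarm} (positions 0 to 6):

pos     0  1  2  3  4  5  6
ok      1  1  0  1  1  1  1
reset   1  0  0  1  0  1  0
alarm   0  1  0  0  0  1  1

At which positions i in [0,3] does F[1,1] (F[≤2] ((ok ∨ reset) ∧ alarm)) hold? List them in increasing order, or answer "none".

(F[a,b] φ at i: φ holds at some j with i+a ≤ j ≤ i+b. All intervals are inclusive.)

0, 2, 3

Evaluate at each i in [0,3]:
  i=0: ✓ (witness j=1)
  i=1: ✗ (none in [2,2])
  i=2: ✓ (witness j=3)
  i=3: ✓ (witness j=4)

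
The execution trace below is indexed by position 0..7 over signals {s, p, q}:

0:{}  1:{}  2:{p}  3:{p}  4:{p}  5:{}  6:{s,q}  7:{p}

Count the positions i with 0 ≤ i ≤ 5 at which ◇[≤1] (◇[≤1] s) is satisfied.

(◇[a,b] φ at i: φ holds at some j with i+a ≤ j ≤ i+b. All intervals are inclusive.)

2

Evaluate at each i in [0,5]:
  i=0: ✗ (none in [0,1])
  i=1: ✗ (none in [1,2])
  i=2: ✗ (none in [2,3])
  i=3: ✗ (none in [3,4])
  i=4: ✓ (witness j=5)
  i=5: ✓ (witness j=5)
Positions where it holds: {4, 5} → 2.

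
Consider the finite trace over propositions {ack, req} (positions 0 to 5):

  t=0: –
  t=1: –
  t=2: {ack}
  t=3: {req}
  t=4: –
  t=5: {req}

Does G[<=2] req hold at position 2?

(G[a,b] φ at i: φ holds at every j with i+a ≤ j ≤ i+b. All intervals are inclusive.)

Check req at every j in [2,4]:
  j=2: false
  j=3: true
  j=4: false
Fails at j=2 → formula fails.

No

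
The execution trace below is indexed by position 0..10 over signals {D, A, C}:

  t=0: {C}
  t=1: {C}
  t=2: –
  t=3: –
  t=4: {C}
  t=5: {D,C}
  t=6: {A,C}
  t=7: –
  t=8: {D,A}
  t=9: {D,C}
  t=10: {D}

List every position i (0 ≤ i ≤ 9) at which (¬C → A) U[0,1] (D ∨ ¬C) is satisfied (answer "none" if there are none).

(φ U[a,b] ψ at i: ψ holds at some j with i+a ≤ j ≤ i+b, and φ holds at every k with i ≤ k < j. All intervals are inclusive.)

Evaluate at each i in [0,9]:
  i=0: ✗ (no rhs in [0,1])
  i=1: ✓ (rhs at j=2; lhs holds on [1,1])
  i=2: ✓ (rhs at j=2)
  i=3: ✓ (rhs at j=3)
  i=4: ✓ (rhs at j=5; lhs holds on [4,4])
  i=5: ✓ (rhs at j=5)
  i=6: ✓ (rhs at j=7; lhs holds on [6,6])
  i=7: ✓ (rhs at j=7)
  i=8: ✓ (rhs at j=8)
  i=9: ✓ (rhs at j=9)

1, 2, 3, 4, 5, 6, 7, 8, 9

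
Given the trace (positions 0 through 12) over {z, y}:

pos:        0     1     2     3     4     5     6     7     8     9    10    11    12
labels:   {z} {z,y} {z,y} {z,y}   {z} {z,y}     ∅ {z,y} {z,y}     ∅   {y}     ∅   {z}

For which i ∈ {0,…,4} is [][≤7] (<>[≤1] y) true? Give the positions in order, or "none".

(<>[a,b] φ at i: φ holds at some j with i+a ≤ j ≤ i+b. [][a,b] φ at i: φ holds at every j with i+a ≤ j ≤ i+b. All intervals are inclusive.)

0, 1, 2, 3

Evaluate at each i in [0,4]:
  i=0: ✓ (all of [0,7])
  i=1: ✓ (all of [1,8])
  i=2: ✓ (all of [2,9])
  i=3: ✓ (all of [3,10])
  i=4: ✗ (fails at j=11)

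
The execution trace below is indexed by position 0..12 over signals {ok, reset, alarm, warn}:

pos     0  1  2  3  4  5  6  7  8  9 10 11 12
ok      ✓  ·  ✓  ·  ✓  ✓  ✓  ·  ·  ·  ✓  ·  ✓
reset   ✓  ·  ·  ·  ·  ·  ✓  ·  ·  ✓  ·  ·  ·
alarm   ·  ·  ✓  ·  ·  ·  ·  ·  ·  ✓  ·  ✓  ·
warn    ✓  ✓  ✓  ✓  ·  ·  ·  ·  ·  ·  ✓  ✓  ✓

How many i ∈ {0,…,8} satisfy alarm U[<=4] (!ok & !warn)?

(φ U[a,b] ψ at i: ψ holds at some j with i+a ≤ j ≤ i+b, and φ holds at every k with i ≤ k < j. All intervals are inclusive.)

Evaluate at each i in [0,8]:
  i=0: ✗ (no rhs in [0,4])
  i=1: ✗ (no rhs in [1,5])
  i=2: ✗ (no rhs in [2,6])
  i=3: ✗ (lhs fails at k=3 before rhs at j=7)
  i=4: ✗ (lhs fails at k=4 before rhs at j=7)
  i=5: ✗ (lhs fails at k=5 before rhs at j=7)
  i=6: ✗ (lhs fails at k=6 before rhs at j=7)
  i=7: ✓ (rhs at j=7)
  i=8: ✓ (rhs at j=8)
Positions where it holds: {7, 8} → 2.

2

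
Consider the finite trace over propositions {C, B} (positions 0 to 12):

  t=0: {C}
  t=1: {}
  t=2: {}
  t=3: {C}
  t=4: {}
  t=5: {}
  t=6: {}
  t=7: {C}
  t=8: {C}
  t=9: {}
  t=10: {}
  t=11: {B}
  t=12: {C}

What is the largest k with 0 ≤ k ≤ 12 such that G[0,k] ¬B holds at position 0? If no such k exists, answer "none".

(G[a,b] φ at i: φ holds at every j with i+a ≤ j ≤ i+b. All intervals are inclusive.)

10

¬B must hold from j=0 onward; find where it first fails.
  j=0: holds
  j=1: holds
  j=2: holds
  j=3: holds
  j=4: holds
  j=5: holds
  j=6: holds
  j=7: holds
  j=8: holds
  j=9: holds
  j=10: holds
  j=11: fails
Holds on [0,10], so largest k = 10.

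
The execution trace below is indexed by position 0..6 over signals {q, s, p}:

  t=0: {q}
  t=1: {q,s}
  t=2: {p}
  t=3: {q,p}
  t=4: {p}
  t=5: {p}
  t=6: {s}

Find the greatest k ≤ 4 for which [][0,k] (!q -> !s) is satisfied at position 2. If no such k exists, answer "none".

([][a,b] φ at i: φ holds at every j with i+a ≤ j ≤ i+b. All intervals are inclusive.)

(!q -> !s) must hold from j=2 onward; find where it first fails.
  j=2: holds
  j=3: holds
  j=4: holds
  j=5: holds
  j=6: fails
Holds on [2,5], so largest k = 3.

3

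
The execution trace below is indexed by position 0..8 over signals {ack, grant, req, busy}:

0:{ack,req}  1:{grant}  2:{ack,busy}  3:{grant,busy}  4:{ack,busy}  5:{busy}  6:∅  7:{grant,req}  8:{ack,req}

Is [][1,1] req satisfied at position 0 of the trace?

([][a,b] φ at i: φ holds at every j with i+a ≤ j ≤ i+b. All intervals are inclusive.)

Does not hold

Check req at every j in [1,1]:
  j=1: false
Fails at j=1 → formula fails.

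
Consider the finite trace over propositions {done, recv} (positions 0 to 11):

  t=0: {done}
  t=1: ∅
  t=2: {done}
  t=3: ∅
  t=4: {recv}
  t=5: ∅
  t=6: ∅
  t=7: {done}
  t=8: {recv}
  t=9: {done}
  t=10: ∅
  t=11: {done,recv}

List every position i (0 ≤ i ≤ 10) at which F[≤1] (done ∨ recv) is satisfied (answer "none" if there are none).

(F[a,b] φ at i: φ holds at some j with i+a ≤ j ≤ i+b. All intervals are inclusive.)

0, 1, 2, 3, 4, 6, 7, 8, 9, 10

Evaluate at each i in [0,10]:
  i=0: ✓ (witness j=0)
  i=1: ✓ (witness j=2)
  i=2: ✓ (witness j=2)
  i=3: ✓ (witness j=4)
  i=4: ✓ (witness j=4)
  i=5: ✗ (none in [5,6])
  i=6: ✓ (witness j=7)
  i=7: ✓ (witness j=7)
  i=8: ✓ (witness j=8)
  i=9: ✓ (witness j=9)
  i=10: ✓ (witness j=11)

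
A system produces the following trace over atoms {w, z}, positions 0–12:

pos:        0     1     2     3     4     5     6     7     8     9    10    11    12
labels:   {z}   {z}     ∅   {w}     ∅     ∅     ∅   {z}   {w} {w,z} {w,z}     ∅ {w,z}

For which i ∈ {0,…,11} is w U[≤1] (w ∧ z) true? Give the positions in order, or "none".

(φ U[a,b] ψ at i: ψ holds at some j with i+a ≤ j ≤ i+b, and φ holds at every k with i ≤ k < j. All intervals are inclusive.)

Evaluate at each i in [0,11]:
  i=0: ✗ (no rhs in [0,1])
  i=1: ✗ (no rhs in [1,2])
  i=2: ✗ (no rhs in [2,3])
  i=3: ✗ (no rhs in [3,4])
  i=4: ✗ (no rhs in [4,5])
  i=5: ✗ (no rhs in [5,6])
  i=6: ✗ (no rhs in [6,7])
  i=7: ✗ (no rhs in [7,8])
  i=8: ✓ (rhs at j=9; lhs holds on [8,8])
  i=9: ✓ (rhs at j=9)
  i=10: ✓ (rhs at j=10)
  i=11: ✗ (lhs fails at k=11 before rhs at j=12)

8, 9, 10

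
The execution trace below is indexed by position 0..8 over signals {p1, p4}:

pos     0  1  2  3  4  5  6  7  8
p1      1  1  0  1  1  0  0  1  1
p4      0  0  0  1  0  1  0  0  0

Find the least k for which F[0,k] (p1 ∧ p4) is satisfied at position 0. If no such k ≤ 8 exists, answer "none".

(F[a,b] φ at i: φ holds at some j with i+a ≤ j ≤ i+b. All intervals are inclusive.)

3

Scan j = 0,1,… for (p1 ∧ p4):
  j=0: fails
  j=1: fails
  j=2: fails
  j=3: holds
First hit at j=3, so smallest k = 3-0 = 3.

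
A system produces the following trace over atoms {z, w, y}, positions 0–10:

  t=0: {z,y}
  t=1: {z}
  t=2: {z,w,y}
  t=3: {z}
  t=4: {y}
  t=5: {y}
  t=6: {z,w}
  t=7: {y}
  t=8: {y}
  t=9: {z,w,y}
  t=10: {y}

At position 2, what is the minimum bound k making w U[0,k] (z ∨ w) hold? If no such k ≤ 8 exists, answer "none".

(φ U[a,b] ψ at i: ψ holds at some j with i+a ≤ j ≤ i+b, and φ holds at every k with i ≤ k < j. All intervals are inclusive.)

0

Need earliest j ≥ 2 with (z ∨ w), and w at every k in [2,j-1].
  j=2: rhs holds (empty prefix). k = 0.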